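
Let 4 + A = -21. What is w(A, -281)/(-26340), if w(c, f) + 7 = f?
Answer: 24/2195 ≈ 0.010934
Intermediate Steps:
A = -25 (A = -4 - 21 = -25)
w(c, f) = -7 + f
w(A, -281)/(-26340) = (-7 - 281)/(-26340) = -288*(-1/26340) = 24/2195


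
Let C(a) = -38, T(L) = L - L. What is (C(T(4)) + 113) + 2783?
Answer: 2858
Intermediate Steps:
T(L) = 0
(C(T(4)) + 113) + 2783 = (-38 + 113) + 2783 = 75 + 2783 = 2858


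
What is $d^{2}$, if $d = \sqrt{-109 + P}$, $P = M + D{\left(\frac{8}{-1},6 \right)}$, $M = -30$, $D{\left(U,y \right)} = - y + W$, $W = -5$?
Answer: $-150$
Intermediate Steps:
$D{\left(U,y \right)} = -5 - y$ ($D{\left(U,y \right)} = - y - 5 = -5 - y$)
$P = -41$ ($P = -30 - 11 = -41$)
$d = 5 i \sqrt{6}$ ($d = \sqrt{-109 - 41} = \sqrt{-150} = 5 i \sqrt{6} \approx 12.247 i$)
$d^{2} = \left(5 i \sqrt{6}\right)^{2} = -150$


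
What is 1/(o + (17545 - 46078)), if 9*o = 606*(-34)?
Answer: -3/92467 ≈ -3.2444e-5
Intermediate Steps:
o = -6868/3 (o = (606*(-34))/9 = (⅑)*(-20604) = -6868/3 ≈ -2289.3)
1/(o + (17545 - 46078)) = 1/(-6868/3 + (17545 - 46078)) = 1/(-6868/3 - 28533) = 1/(-92467/3) = -3/92467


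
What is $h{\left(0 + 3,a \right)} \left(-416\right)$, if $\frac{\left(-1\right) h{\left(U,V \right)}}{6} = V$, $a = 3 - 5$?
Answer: $-4992$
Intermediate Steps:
$a = -2$
$h{\left(U,V \right)} = - 6 V$
$h{\left(0 + 3,a \right)} \left(-416\right) = \left(-6\right) \left(-2\right) \left(-416\right) = 12 \left(-416\right) = -4992$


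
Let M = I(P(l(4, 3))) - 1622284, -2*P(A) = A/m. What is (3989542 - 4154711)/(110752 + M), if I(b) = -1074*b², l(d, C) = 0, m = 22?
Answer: 165169/1511532 ≈ 0.10927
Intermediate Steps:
P(A) = -A/44 (P(A) = -A/(2*22) = -A/44)
M = -1622284 (M = -1074*(-1/44*0)² - 1622284 = -1074*0² - 1622284 = -1074*0 - 1622284 = 0 - 1622284 = -1622284)
(3989542 - 4154711)/(110752 + M) = (3989542 - 4154711)/(110752 - 1622284) = -165169/(-1511532) = -165169*(-1/1511532) = 165169/1511532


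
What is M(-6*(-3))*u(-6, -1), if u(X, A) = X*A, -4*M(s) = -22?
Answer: 33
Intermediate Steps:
M(s) = 11/2 (M(s) = -¼*(-22) = 11/2)
u(X, A) = A*X
M(-6*(-3))*u(-6, -1) = 11*(-1*(-6))/2 = (11/2)*6 = 33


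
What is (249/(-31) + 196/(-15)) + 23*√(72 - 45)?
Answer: -9811/465 + 69*√3 ≈ 98.413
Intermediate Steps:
(249/(-31) + 196/(-15)) + 23*√(72 - 45) = (249*(-1/31) + 196*(-1/15)) + 23*√27 = (-249/31 - 196/15) + 23*(3*√3) = -9811/465 + 69*√3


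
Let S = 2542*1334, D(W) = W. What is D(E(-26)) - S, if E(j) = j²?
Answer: -3390352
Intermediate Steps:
S = 3391028
D(E(-26)) - S = (-26)² - 1*3391028 = 676 - 3391028 = -3390352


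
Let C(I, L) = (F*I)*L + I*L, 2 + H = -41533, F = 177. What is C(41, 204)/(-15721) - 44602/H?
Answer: -61135787678/652971735 ≈ -93.627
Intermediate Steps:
H = -41535 (H = -2 - 41533 = -41535)
C(I, L) = 178*I*L (C(I, L) = (177*I)*L + I*L = 177*I*L + I*L = 178*I*L)
C(41, 204)/(-15721) - 44602/H = (178*41*204)/(-15721) - 44602/(-41535) = 1488792*(-1/15721) - 44602*(-1/41535) = -1488792/15721 + 44602/41535 = -61135787678/652971735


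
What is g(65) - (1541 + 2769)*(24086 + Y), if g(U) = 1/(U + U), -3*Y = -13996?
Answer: -48328116197/390 ≈ -1.2392e+8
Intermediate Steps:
Y = 13996/3 (Y = -1/3*(-13996) = 13996/3 ≈ 4665.3)
g(U) = 1/(2*U)
g(65) - (1541 + 2769)*(24086 + Y) = (1/2)/65 - (1541 + 2769)*(24086 + 13996/3) = (1/2)*(1/65) - 4310*86254/3 = 1/130 - 1*371754740/3 = 1/130 - 371754740/3 = -48328116197/390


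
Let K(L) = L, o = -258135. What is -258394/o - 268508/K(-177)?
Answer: 7706338702/5076655 ≈ 1518.0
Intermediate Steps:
-258394/o - 268508/K(-177) = -258394/(-258135) - 268508/(-177) = -258394*(-1/258135) - 268508*(-1/177) = 258394/258135 + 268508/177 = 7706338702/5076655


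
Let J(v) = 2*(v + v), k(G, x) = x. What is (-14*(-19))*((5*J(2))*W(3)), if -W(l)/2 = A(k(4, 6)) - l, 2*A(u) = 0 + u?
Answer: 0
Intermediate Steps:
J(v) = 4*v (J(v) = 2*(2*v) = 4*v)
A(u) = u/2 (A(u) = (0 + u)/2 = u/2)
W(l) = -6 + 2*l (W(l) = -2*((½)*6 - l) = -2*(3 - l) = -6 + 2*l)
(-14*(-19))*((5*J(2))*W(3)) = (-14*(-19))*((5*(4*2))*(-6 + 2*3)) = 266*((5*8)*(-6 + 6)) = 266*(40*0) = 266*0 = 0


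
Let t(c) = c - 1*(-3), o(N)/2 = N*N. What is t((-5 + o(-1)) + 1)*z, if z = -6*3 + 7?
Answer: -11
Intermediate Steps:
o(N) = 2*N**2 (o(N) = 2*(N*N) = 2*N**2)
t(c) = 3 + c (t(c) = c + 3 = 3 + c)
z = -11 (z = -18 + 7 = -11)
t((-5 + o(-1)) + 1)*z = (3 + ((-5 + 2*(-1)**2) + 1))*(-11) = (3 + ((-5 + 2*1) + 1))*(-11) = (3 + ((-5 + 2) + 1))*(-11) = (3 + (-3 + 1))*(-11) = (3 - 2)*(-11) = 1*(-11) = -11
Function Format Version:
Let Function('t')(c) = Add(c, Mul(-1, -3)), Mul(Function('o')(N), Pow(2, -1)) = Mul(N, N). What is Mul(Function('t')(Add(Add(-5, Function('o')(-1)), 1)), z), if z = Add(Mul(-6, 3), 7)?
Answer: -11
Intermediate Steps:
Function('o')(N) = Mul(2, Pow(N, 2)) (Function('o')(N) = Mul(2, Mul(N, N)) = Mul(2, Pow(N, 2)))
Function('t')(c) = Add(3, c) (Function('t')(c) = Add(c, 3) = Add(3, c))
z = -11 (z = Add(-18, 7) = -11)
Mul(Function('t')(Add(Add(-5, Function('o')(-1)), 1)), z) = Mul(Add(3, Add(Add(-5, Mul(2, Pow(-1, 2))), 1)), -11) = Mul(Add(3, Add(Add(-5, Mul(2, 1)), 1)), -11) = Mul(Add(3, Add(Add(-5, 2), 1)), -11) = Mul(Add(3, Add(-3, 1)), -11) = Mul(Add(3, -2), -11) = Mul(1, -11) = -11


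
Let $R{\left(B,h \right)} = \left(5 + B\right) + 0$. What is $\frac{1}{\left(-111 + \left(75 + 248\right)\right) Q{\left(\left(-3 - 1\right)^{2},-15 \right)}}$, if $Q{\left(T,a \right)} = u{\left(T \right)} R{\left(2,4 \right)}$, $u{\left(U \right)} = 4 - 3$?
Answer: $\frac{1}{1484} \approx 0.00067385$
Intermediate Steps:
$u{\left(U \right)} = 1$ ($u{\left(U \right)} = 4 - 3 = 1$)
$R{\left(B,h \right)} = 5 + B$
$Q{\left(T,a \right)} = 7$ ($Q{\left(T,a \right)} = 1 \left(5 + 2\right) = 1 \cdot 7 = 7$)
$\frac{1}{\left(-111 + \left(75 + 248\right)\right) Q{\left(\left(-3 - 1\right)^{2},-15 \right)}} = \frac{1}{\left(-111 + \left(75 + 248\right)\right) 7} = \frac{1}{\left(-111 + 323\right) 7} = \frac{1}{212 \cdot 7} = \frac{1}{1484}$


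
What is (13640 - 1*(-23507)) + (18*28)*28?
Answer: 51259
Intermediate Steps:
(13640 - 1*(-23507)) + (18*28)*28 = (13640 + 23507) + 504*28 = 37147 + 14112 = 51259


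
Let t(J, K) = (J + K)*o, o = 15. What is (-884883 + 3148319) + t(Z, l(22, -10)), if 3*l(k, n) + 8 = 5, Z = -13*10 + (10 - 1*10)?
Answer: 2261471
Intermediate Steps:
Z = -130 (Z = -130 + (10 - 10) = -130 + 0 = -130)
l(k, n) = -1 (l(k, n) = -8/3 + (1/3)*5 = -8/3 + 5/3 = -1)
t(J, K) = 15*J + 15*K (t(J, K) = (J + K)*15 = 15*J + 15*K)
(-884883 + 3148319) + t(Z, l(22, -10)) = (-884883 + 3148319) + (15*(-130) + 15*(-1)) = 2263436 + (-1950 - 15) = 2263436 - 1965 = 2261471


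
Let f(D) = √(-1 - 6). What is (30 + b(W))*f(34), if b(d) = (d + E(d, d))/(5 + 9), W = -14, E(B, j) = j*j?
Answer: 43*I*√7 ≈ 113.77*I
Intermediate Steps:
E(B, j) = j²
f(D) = I*√7 (f(D) = √(-7) = I*√7)
b(d) = d/14 + d²/14 (b(d) = (d + d²)/(5 + 9) = (d + d²)/14 = (d + d²)*(1/14) = d/14 + d²/14)
(30 + b(W))*f(34) = (30 + (1/14)*(-14)*(1 - 14))*(I*√7) = (30 + (1/14)*(-14)*(-13))*(I*√7) = (30 + 13)*(I*√7) = 43*(I*√7) = 43*I*√7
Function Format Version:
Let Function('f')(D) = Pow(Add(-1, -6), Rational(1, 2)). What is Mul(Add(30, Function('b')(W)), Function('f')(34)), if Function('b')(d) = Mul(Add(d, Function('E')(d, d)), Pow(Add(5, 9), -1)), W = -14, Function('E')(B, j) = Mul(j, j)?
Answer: Mul(43, I, Pow(7, Rational(1, 2))) ≈ Mul(113.77, I)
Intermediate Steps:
Function('E')(B, j) = Pow(j, 2)
Function('f')(D) = Mul(I, Pow(7, Rational(1, 2))) (Function('f')(D) = Pow(-7, Rational(1, 2)) = Mul(I, Pow(7, Rational(1, 2))))
Function('b')(d) = Add(Mul(Rational(1, 14), d), Mul(Rational(1, 14), Pow(d, 2))) (Function('b')(d) = Mul(Add(d, Pow(d, 2)), Pow(Add(5, 9), -1)) = Mul(Add(d, Pow(d, 2)), Pow(14, -1)) = Mul(Add(d, Pow(d, 2)), Rational(1, 14)) = Add(Mul(Rational(1, 14), d), Mul(Rational(1, 14), Pow(d, 2))))
Mul(Add(30, Function('b')(W)), Function('f')(34)) = Mul(Add(30, Mul(Rational(1, 14), -14, Add(1, -14))), Mul(I, Pow(7, Rational(1, 2)))) = Mul(Add(30, Mul(Rational(1, 14), -14, -13)), Mul(I, Pow(7, Rational(1, 2)))) = Mul(Add(30, 13), Mul(I, Pow(7, Rational(1, 2)))) = Mul(43, Mul(I, Pow(7, Rational(1, 2)))) = Mul(43, I, Pow(7, Rational(1, 2)))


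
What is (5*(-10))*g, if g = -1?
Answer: 50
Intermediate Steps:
(5*(-10))*g = (5*(-10))*(-1) = -50*(-1) = 50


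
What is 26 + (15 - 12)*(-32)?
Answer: -70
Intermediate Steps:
26 + (15 - 12)*(-32) = 26 + 3*(-32) = 26 - 96 = -70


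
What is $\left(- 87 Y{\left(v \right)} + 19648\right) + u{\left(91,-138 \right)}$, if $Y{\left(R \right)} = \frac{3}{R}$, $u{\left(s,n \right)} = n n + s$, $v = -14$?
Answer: $\frac{543223}{14} \approx 38802.0$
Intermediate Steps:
$u{\left(s,n \right)} = s + n^{2}$ ($u{\left(s,n \right)} = n^{2} + s = s + n^{2}$)
$\left(- 87 Y{\left(v \right)} + 19648\right) + u{\left(91,-138 \right)} = \left(- 87 \frac{3}{-14} + 19648\right) + \left(91 + \left(-138\right)^{2}\right) = \left(- 87 \cdot 3 \left(- \frac{1}{14}\right) + 19648\right) + \left(91 + 19044\right) = \left(\left(-87\right) \left(- \frac{3}{14}\right) + 19648\right) + 19135 = \left(\frac{261}{14} + 19648\right) + 19135 = \frac{275333}{14} + 19135 = \frac{543223}{14}$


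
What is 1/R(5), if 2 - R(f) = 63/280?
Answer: 40/71 ≈ 0.56338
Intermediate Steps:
R(f) = 71/40 (R(f) = 2 - 63/280 = 2 - 1*9/40 = 2 - 9/40 = 71/40)
1/R(5) = 1/(71/40) = 40/71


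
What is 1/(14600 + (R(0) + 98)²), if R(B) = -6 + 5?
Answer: 1/24009 ≈ 4.1651e-5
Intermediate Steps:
R(B) = -1
1/(14600 + (R(0) + 98)²) = 1/(14600 + (-1 + 98)²) = 1/(14600 + 97²) = 1/(14600 + 9409) = 1/24009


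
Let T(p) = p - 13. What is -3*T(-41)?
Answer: 162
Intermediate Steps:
T(p) = -13 + p
-3*T(-41) = -3*(-13 - 41) = -3*(-54) = 162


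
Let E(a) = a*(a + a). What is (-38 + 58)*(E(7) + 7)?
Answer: 2100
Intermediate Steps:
E(a) = 2*a**2 (E(a) = a*(2*a) = 2*a**2)
(-38 + 58)*(E(7) + 7) = (-38 + 58)*(2*7**2 + 7) = 20*(2*49 + 7) = 20*(98 + 7) = 20*105 = 2100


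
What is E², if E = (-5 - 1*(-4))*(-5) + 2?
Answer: 49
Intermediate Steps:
E = 7 (E = (-5 + 4)*(-5) + 2 = -1*(-5) + 2 = 5 + 2 = 7)
E² = 7² = 49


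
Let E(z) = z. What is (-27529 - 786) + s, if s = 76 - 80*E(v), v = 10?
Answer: -29039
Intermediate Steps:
s = -724 (s = 76 - 80*10 = 76 - 800 = -724)
(-27529 - 786) + s = (-27529 - 786) - 724 = -28315 - 724 = -29039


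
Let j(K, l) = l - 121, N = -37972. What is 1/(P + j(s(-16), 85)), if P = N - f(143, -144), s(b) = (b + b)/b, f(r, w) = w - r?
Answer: -1/37721 ≈ -2.6510e-5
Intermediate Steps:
s(b) = 2 (s(b) = (2*b)/b = 2)
P = -37685 (P = -37972 - (-144 - 1*143) = -37972 - (-144 - 143) = -37972 - 1*(-287) = -37972 + 287 = -37685)
j(K, l) = -121 + l
1/(P + j(s(-16), 85)) = 1/(-37685 + (-121 + 85)) = 1/(-37685 - 36) = 1/(-37721) = -1/37721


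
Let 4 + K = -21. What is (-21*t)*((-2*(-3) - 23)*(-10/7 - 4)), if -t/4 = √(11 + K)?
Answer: 7752*I*√14 ≈ 29005.0*I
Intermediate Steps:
K = -25 (K = -4 - 21 = -25)
t = -4*I*√14 (t = -4*√(11 - 25) = -4*I*√14 ≈ -14.967*I)
(-21*t)*((-2*(-3) - 23)*(-10/7 - 4)) = (-(-84)*I*√14)*((-2*(-3) - 23)*(-10/7 - 4)) = (84*I*√14)*((6 - 23)*(-10*⅐ - 4)) = (84*I*√14)*(-17*(-10/7 - 4)) = (84*I*√14)*(-17*(-38/7)) = (84*I*√14)*(646/7) = 7752*I*√14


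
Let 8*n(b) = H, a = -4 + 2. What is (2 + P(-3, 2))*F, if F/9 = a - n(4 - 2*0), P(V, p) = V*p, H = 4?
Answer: 90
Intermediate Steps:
a = -2
n(b) = ½ (n(b) = (⅛)*4 = ½)
F = -45/2 (F = 9*(-2 - 1*½) = 9*(-2 - ½) = 9*(-5/2) = -45/2 ≈ -22.500)
(2 + P(-3, 2))*F = (2 - 3*2)*(-45/2) = (2 - 6)*(-45/2) = -4*(-45/2) = 90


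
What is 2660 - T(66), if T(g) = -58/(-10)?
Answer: 13271/5 ≈ 2654.2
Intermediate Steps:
T(g) = 29/5 (T(g) = -58*(-⅒) = 29/5)
2660 - T(66) = 2660 - 1*29/5 = 2660 - 29/5 = 13271/5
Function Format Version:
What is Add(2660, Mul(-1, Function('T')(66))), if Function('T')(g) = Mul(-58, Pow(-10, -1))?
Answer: Rational(13271, 5) ≈ 2654.2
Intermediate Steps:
Function('T')(g) = Rational(29, 5) (Function('T')(g) = Mul(-58, Rational(-1, 10)) = Rational(29, 5))
Add(2660, Mul(-1, Function('T')(66))) = Add(2660, Mul(-1, Rational(29, 5))) = Add(2660, Rational(-29, 5)) = Rational(13271, 5)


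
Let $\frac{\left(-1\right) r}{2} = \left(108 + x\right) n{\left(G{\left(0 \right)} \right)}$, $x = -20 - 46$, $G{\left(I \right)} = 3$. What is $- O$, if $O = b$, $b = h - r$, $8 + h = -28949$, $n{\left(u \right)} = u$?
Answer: $28705$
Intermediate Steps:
$h = -28957$ ($h = -8 - 28949 = -28957$)
$x = -66$ ($x = -20 - 46 = -66$)
$r = -252$ ($r = - 2 \left(108 - 66\right) 3 = - 2 \cdot 42 \cdot 3 = \left(-2\right) 126 = -252$)
$b = -28705$ ($b = -28957 - -252 = -28957 + 252 = -28705$)
$O = -28705$
$- O = \left(-1\right) \left(-28705\right) = 28705$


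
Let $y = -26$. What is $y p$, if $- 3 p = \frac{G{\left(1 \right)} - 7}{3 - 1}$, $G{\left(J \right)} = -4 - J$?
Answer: $-52$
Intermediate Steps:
$p = 2$ ($p = - \frac{\left(\left(-4 - 1\right) - 7\right) \frac{1}{3 - 1}}{3} = - \frac{\left(\left(-4 - 1\right) - 7\right) \frac{1}{2}}{3} = - \frac{\left(-5 - 7\right) \frac{1}{2}}{3} = - \frac{\left(-12\right) \frac{1}{2}}{3} = \left(- \frac{1}{3}\right) \left(-6\right) = 2$)
$y p = \left(-26\right) 2 = -52$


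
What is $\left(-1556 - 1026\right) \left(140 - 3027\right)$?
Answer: $7454234$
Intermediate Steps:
$\left(-1556 - 1026\right) \left(140 - 3027\right) = \left(-2582\right) \left(-2887\right) = 7454234$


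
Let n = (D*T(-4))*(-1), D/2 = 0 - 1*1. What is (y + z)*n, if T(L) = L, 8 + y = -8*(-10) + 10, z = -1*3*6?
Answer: -512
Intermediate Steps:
z = -18 (z = -3*6 = -18)
D = -2 (D = 2*(0 - 1*1) = 2*(0 - 1) = 2*(-1) = -2)
y = 82 (y = -8 + (-8*(-10) + 10) = -8 + (80 + 10) = -8 + 90 = 82)
n = -8 (n = -2*(-4)*(-1) = 8*(-1) = -8)
(y + z)*n = (82 - 18)*(-8) = 64*(-8) = -512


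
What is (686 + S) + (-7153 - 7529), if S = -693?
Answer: -14689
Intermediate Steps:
(686 + S) + (-7153 - 7529) = (686 - 693) + (-7153 - 7529) = -7 - 14682 = -14689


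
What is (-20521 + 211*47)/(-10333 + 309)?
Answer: 2651/2506 ≈ 1.0579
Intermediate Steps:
(-20521 + 211*47)/(-10333 + 309) = (-20521 + 9917)/(-10024) = -10604*(-1/10024) = 2651/2506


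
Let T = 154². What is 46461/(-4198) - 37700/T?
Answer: -315033419/24889942 ≈ -12.657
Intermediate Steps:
T = 23716
46461/(-4198) - 37700/T = 46461/(-4198) - 37700/23716 = 46461*(-1/4198) - 37700*1/23716 = -46461/4198 - 9425/5929 = -315033419/24889942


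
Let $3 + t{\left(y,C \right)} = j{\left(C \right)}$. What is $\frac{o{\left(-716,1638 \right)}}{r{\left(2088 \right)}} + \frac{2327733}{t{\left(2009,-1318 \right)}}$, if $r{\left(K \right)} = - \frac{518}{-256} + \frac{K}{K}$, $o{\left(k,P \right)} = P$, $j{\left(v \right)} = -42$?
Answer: $- \frac{11004911}{215} \approx -51186.0$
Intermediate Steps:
$t{\left(y,C \right)} = -45$ ($t{\left(y,C \right)} = -3 - 42 = -45$)
$r{\left(K \right)} = \frac{387}{128}$ ($r{\left(K \right)} = \left(-518\right) \left(- \frac{1}{256}\right) + 1 = \frac{259}{128} + 1 = \frac{387}{128}$)
$\frac{o{\left(-716,1638 \right)}}{r{\left(2088 \right)}} + \frac{2327733}{t{\left(2009,-1318 \right)}} = \frac{1638}{\frac{387}{128}} + \frac{2327733}{-45} = 1638 \cdot \frac{128}{387} + 2327733 \left(- \frac{1}{45}\right) = \frac{23296}{43} - \frac{258637}{5} = - \frac{11004911}{215}$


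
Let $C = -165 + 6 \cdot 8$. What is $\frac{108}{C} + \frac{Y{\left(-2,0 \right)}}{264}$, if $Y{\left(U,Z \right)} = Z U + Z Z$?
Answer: $- \frac{12}{13} \approx -0.92308$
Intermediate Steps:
$C = -117$ ($C = -165 + 48 = -117$)
$Y{\left(U,Z \right)} = Z^{2} + U Z$ ($Y{\left(U,Z \right)} = U Z + Z^{2} = Z^{2} + U Z$)
$\frac{108}{C} + \frac{Y{\left(-2,0 \right)}}{264} = \frac{108}{-117} + \frac{0 \left(-2 + 0\right)}{264} = 108 \left(- \frac{1}{117}\right) + 0 \left(-2\right) \frac{1}{264} = - \frac{12}{13} + 0 \cdot \frac{1}{264} = - \frac{12}{13} + 0 = - \frac{12}{13}$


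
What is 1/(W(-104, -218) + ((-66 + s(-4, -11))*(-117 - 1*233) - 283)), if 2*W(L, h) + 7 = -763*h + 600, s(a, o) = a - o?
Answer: 2/207661 ≈ 9.6311e-6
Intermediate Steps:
W(L, h) = 593/2 - 763*h/2 (W(L, h) = -7/2 + (-763*h + 600)/2 = -7/2 + (600 - 763*h)/2 = -7/2 + (300 - 763*h/2) = 593/2 - 763*h/2)
1/(W(-104, -218) + ((-66 + s(-4, -11))*(-117 - 1*233) - 283)) = 1/((593/2 - 763/2*(-218)) + ((-66 + (-4 - 1*(-11)))*(-117 - 1*233) - 283)) = 1/((593/2 + 83167) + ((-66 + (-4 + 11))*(-117 - 233) - 283)) = 1/(166927/2 + ((-66 + 7)*(-350) - 283)) = 1/(166927/2 + (-59*(-350) - 283)) = 1/(166927/2 + (20650 - 283)) = 1/(166927/2 + 20367) = 1/(207661/2) = 2/207661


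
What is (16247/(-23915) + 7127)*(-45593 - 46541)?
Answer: -15702025214372/23915 ≈ -6.5658e+8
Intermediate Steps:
(16247/(-23915) + 7127)*(-45593 - 46541) = (16247*(-1/23915) + 7127)*(-92134) = (-16247/23915 + 7127)*(-92134) = (170425958/23915)*(-92134) = -15702025214372/23915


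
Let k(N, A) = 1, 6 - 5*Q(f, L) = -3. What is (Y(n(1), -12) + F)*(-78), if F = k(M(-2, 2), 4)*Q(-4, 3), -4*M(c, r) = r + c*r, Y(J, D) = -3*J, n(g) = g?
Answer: 468/5 ≈ 93.600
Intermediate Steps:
M(c, r) = -r/4 - c*r/4 (M(c, r) = -(r + c*r)/4 = -r/4 - c*r/4)
Q(f, L) = 9/5 (Q(f, L) = 6/5 - ⅕*(-3) = 6/5 + ⅗ = 9/5)
F = 9/5 (F = 1*(9/5) = 9/5 ≈ 1.8000)
(Y(n(1), -12) + F)*(-78) = (-3*1 + 9/5)*(-78) = (-3 + 9/5)*(-78) = -6/5*(-78) = 468/5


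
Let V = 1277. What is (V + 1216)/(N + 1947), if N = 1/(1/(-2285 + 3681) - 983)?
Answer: 3421061631/2671802453 ≈ 1.2804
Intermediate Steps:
N = -1396/1372267 (N = 1/(1/1396 - 983) = 1/(-1372267/1396) = -1396/1372267 ≈ -0.0010173)
(V + 1216)/(N + 1947) = (1277 + 1216)/(-1396/1372267 + 1947) = 2493/(2671802453/1372267) = 2493*(1372267/2671802453) = 3421061631/2671802453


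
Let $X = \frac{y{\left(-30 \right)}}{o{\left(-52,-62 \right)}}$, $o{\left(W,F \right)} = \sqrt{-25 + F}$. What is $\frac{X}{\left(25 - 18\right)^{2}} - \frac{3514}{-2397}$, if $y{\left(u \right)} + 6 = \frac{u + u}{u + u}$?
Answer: $\frac{3514}{2397} + \frac{5 i \sqrt{87}}{4263} \approx 1.466 + 0.01094 i$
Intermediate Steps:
$y{\left(u \right)} = -5$ ($y{\left(u \right)} = -6 + \frac{u + u}{u + u} = -6 + \frac{2 u}{2 u} = -6 + 2 u \frac{1}{2 u} = -6 + 1 = -5$)
$X = \frac{5 i \sqrt{87}}{87}$ ($X = - \frac{5}{\sqrt{-25 - 62}} = - \frac{5}{\sqrt{-87}} = - \frac{5}{i \sqrt{87}} = - 5 \left(- \frac{i \sqrt{87}}{87}\right) = \frac{5 i \sqrt{87}}{87} \approx 0.53606 i$)
$\frac{X}{\left(25 - 18\right)^{2}} - \frac{3514}{-2397} = \frac{\frac{5}{87} i \sqrt{87}}{\left(25 - 18\right)^{2}} - \frac{3514}{-2397} = \frac{\frac{5}{87} i \sqrt{87}}{7^{2}} - - \frac{3514}{2397} = \frac{\frac{5}{87} i \sqrt{87}}{49} + \frac{3514}{2397} = \frac{5 i \sqrt{87}}{87} \cdot \frac{1}{49} + \frac{3514}{2397} = \frac{5 i \sqrt{87}}{4263} + \frac{3514}{2397} = \frac{3514}{2397} + \frac{5 i \sqrt{87}}{4263}$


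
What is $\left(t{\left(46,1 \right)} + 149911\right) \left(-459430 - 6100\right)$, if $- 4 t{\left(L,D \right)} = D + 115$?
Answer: $-69774567460$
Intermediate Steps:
$t{\left(L,D \right)} = - \frac{115}{4} - \frac{D}{4}$ ($t{\left(L,D \right)} = - \frac{D + 115}{4} = - \frac{115 + D}{4} = - \frac{115}{4} - \frac{D}{4}$)
$\left(t{\left(46,1 \right)} + 149911\right) \left(-459430 - 6100\right) = \left(\left(- \frac{115}{4} - \frac{1}{4}\right) + 149911\right) \left(-459430 - 6100\right) = \left(\left(- \frac{115}{4} - \frac{1}{4}\right) + 149911\right) \left(-465530\right) = \left(-29 + 149911\right) \left(-465530\right) = 149882 \left(-465530\right) = -69774567460$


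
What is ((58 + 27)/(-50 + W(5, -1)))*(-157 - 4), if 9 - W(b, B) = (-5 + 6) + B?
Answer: 13685/41 ≈ 333.78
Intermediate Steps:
W(b, B) = 8 - B (W(b, B) = 9 - ((-5 + 6) + B) = 9 - (1 + B) = 9 + (-1 - B) = 8 - B)
((58 + 27)/(-50 + W(5, -1)))*(-157 - 4) = ((58 + 27)/(-50 + (8 - 1*(-1))))*(-157 - 4) = (85/(-50 + (8 + 1)))*(-161) = (85/(-50 + 9))*(-161) = (85/(-41))*(-161) = (85*(-1/41))*(-161) = -85/41*(-161) = 13685/41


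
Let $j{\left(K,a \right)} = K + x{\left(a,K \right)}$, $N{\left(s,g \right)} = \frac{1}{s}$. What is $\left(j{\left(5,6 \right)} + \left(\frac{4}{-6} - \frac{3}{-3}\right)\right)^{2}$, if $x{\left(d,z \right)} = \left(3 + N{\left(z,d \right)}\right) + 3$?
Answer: $\frac{29929}{225} \approx 133.02$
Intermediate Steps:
$x{\left(d,z \right)} = 6 + \frac{1}{z}$ ($x{\left(d,z \right)} = \left(3 + \frac{1}{z}\right) + 3 = 6 + \frac{1}{z}$)
$j{\left(K,a \right)} = 6 + K + \frac{1}{K}$ ($j{\left(K,a \right)} = K + \left(6 + \frac{1}{K}\right) = 6 + K + \frac{1}{K}$)
$\left(j{\left(5,6 \right)} + \left(\frac{4}{-6} - \frac{3}{-3}\right)\right)^{2} = \left(\left(6 + 5 + \frac{1}{5}\right) + \left(\frac{4}{-6} - \frac{3}{-3}\right)\right)^{2} = \left(\left(6 + 5 + \frac{1}{5}\right) + \left(4 \left(- \frac{1}{6}\right) - -1\right)\right)^{2} = \left(\frac{56}{5} + \left(- \frac{2}{3} + 1\right)\right)^{2} = \left(\frac{56}{5} + \frac{1}{3}\right)^{2} = \left(\frac{173}{15}\right)^{2} = \frac{29929}{225}$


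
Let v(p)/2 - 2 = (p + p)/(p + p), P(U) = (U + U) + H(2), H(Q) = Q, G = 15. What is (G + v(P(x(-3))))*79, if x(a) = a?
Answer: 1659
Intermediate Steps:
P(U) = 2 + 2*U (P(U) = (U + U) + 2 = 2*U + 2 = 2 + 2*U)
v(p) = 6 (v(p) = 4 + 2*((p + p)/(p + p)) = 4 + 2*((2*p)/((2*p))) = 4 + 2*((2*p)*(1/(2*p))) = 4 + 2*1 = 4 + 2 = 6)
(G + v(P(x(-3))))*79 = (15 + 6)*79 = 21*79 = 1659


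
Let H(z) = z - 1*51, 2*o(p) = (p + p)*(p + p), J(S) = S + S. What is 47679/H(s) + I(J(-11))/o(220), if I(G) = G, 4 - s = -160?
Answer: 209787487/497200 ≈ 421.94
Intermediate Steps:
s = 164 (s = 4 - 1*(-160) = 4 + 160 = 164)
J(S) = 2*S
o(p) = 2*p² (o(p) = ((p + p)*(p + p))/2 = ((2*p)*(2*p))/2 = (4*p²)/2 = 2*p²)
H(z) = -51 + z (H(z) = z - 51 = -51 + z)
47679/H(s) + I(J(-11))/o(220) = 47679/(-51 + 164) + (2*(-11))/((2*220²)) = 47679/113 - 22/(2*48400) = 47679*(1/113) - 22/96800 = 47679/113 - 22*1/96800 = 47679/113 - 1/4400 = 209787487/497200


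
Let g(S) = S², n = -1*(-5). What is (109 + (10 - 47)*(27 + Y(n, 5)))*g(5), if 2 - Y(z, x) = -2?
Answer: -25950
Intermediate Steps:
n = 5
Y(z, x) = 4 (Y(z, x) = 2 - 1*(-2) = 2 + 2 = 4)
(109 + (10 - 47)*(27 + Y(n, 5)))*g(5) = (109 + (10 - 47)*(27 + 4))*5² = (109 - 37*31)*25 = (109 - 1147)*25 = -1038*25 = -25950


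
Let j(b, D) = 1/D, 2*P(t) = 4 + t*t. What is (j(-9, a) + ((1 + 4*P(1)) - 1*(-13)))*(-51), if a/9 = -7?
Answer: -25687/21 ≈ -1223.2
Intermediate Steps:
a = -63 (a = 9*(-7) = -63)
P(t) = 2 + t²/2 (P(t) = (4 + t*t)/2 = (4 + t²)/2 = 2 + t²/2)
(j(-9, a) + ((1 + 4*P(1)) - 1*(-13)))*(-51) = (1/(-63) + ((1 + 4*(2 + (½)*1²)) - 1*(-13)))*(-51) = (-1/63 + ((1 + 4*(2 + (½)*1)) + 13))*(-51) = (-1/63 + ((1 + 4*(2 + ½)) + 13))*(-51) = (-1/63 + ((1 + 4*(5/2)) + 13))*(-51) = (-1/63 + ((1 + 10) + 13))*(-51) = (-1/63 + (11 + 13))*(-51) = (-1/63 + 24)*(-51) = (1511/63)*(-51) = -25687/21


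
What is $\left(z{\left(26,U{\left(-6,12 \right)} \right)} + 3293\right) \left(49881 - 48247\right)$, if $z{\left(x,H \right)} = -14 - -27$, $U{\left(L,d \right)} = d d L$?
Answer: $5402004$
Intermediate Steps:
$U{\left(L,d \right)} = L d^{2}$ ($U{\left(L,d \right)} = d^{2} L = L d^{2}$)
$z{\left(x,H \right)} = 13$ ($z{\left(x,H \right)} = -14 + 27 = 13$)
$\left(z{\left(26,U{\left(-6,12 \right)} \right)} + 3293\right) \left(49881 - 48247\right) = \left(13 + 3293\right) \left(49881 - 48247\right) = 3306 \cdot 1634 = 5402004$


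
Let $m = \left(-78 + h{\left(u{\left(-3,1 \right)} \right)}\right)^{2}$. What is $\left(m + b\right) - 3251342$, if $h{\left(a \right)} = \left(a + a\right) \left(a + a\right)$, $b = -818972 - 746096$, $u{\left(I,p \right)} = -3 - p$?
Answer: $-4816214$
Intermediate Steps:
$b = -1565068$ ($b = -818972 - 746096 = -1565068$)
$h{\left(a \right)} = 4 a^{2}$ ($h{\left(a \right)} = 2 a 2 a = 4 a^{2}$)
$m = 196$ ($m = \left(-78 + 4 \left(-3 - 1\right)^{2}\right)^{2} = \left(-78 + 4 \left(-4\right)^{2}\right)^{2} = \left(-78 + 4 \cdot 16\right)^{2} = \left(-78 + 64\right)^{2} = \left(-14\right)^{2} = 196$)
$\left(m + b\right) - 3251342 = \left(196 - 1565068\right) - 3251342 = -1564872 - 3251342 = -4816214$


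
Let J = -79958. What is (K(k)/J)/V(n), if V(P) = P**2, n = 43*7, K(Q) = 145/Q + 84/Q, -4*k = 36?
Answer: 229/65198472822 ≈ 3.5124e-9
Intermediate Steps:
k = -9 (k = -1/4*36 = -9)
K(Q) = 229/Q
n = 301
(K(k)/J)/V(n) = ((229/(-9))/(-79958))/(301**2) = ((229*(-1/9))*(-1/79958))/90601 = -229/9*(-1/79958)*(1/90601) = (229/719622)*(1/90601) = 229/65198472822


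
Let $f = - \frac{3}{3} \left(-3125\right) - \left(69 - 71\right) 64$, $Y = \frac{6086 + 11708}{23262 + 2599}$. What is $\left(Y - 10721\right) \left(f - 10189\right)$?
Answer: $\frac{1922922677832}{25861} \approx 7.4356 \cdot 10^{7}$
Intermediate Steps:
$Y = \frac{17794}{25861} \approx 0.68806$
$f = 3253$ ($f = \left(-3\right) \frac{1}{3} \left(-3125\right) - \left(-2\right) 64 = \left(-1\right) \left(-3125\right) - -128 = 3125 + 128 = 3253$)
$\left(Y - 10721\right) \left(f - 10189\right) = \left(\frac{17794}{25861} - 10721\right) \left(3253 - 10189\right) = \left(\frac{17794}{25861} + \left(-24492 + 13771\right)\right) \left(-6936\right) = \left(\frac{17794}{25861} - 10721\right) \left(-6936\right) = \left(- \frac{277237987}{25861}\right) \left(-6936\right) = \frac{1922922677832}{25861}$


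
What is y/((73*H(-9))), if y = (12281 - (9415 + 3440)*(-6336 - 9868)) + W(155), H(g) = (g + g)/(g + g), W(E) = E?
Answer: 208314856/73 ≈ 2.8536e+6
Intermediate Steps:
H(g) = 1 (H(g) = (2*g)/((2*g)) = (2*g)*(1/(2*g)) = 1)
y = 208314856 (y = (12281 - (9415 + 3440)*(-6336 - 9868)) + 155 = (12281 - 12855*(-16204)) + 155 = (12281 - 1*(-208302420)) + 155 = (12281 + 208302420) + 155 = 208314701 + 155 = 208314856)
y/((73*H(-9))) = 208314856/((73*1)) = 208314856/73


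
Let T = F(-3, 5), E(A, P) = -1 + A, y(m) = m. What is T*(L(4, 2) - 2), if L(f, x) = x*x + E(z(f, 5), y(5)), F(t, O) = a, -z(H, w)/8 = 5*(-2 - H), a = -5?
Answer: -1205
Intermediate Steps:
z(H, w) = 80 + 40*H (z(H, w) = -40*(-2 - H) = -8*(-10 - 5*H) = 80 + 40*H)
F(t, O) = -5
T = -5
L(f, x) = 79 + x² + 40*f (L(f, x) = x*x + (-1 + (80 + 40*f)) = x² + (79 + 40*f) = 79 + x² + 40*f)
T*(L(4, 2) - 2) = -5*((79 + 2² + 40*4) - 2) = -5*((79 + 4 + 160) - 2) = -5*(243 - 2) = -5*241 = -1205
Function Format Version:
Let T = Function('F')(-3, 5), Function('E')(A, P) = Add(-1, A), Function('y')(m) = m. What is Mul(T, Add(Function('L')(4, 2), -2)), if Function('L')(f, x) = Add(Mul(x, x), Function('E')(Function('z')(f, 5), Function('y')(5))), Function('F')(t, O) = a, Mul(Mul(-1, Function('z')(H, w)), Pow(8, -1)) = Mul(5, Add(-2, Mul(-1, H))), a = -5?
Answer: -1205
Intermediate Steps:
Function('z')(H, w) = Add(80, Mul(40, H)) (Function('z')(H, w) = Mul(-8, Mul(5, Add(-2, Mul(-1, H)))) = Mul(-8, Add(-10, Mul(-5, H))) = Add(80, Mul(40, H)))
Function('F')(t, O) = -5
T = -5
Function('L')(f, x) = Add(79, Pow(x, 2), Mul(40, f)) (Function('L')(f, x) = Add(Mul(x, x), Add(-1, Add(80, Mul(40, f)))) = Add(Pow(x, 2), Add(79, Mul(40, f))) = Add(79, Pow(x, 2), Mul(40, f)))
Mul(T, Add(Function('L')(4, 2), -2)) = Mul(-5, Add(Add(79, Pow(2, 2), Mul(40, 4)), -2)) = Mul(-5, Add(Add(79, 4, 160), -2)) = Mul(-5, Add(243, -2)) = Mul(-5, 241) = -1205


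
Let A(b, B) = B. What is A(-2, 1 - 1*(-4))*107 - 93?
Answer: 442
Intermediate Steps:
A(-2, 1 - 1*(-4))*107 - 93 = (1 - 1*(-4))*107 - 93 = (1 + 4)*107 - 93 = 5*107 - 93 = 535 - 93 = 442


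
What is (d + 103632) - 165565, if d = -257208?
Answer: -319141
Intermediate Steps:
(d + 103632) - 165565 = (-257208 + 103632) - 165565 = -153576 - 165565 = -319141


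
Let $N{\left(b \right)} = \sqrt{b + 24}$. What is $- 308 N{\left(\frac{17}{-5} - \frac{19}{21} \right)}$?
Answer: $- \frac{88 \sqrt{54285}}{15} \approx -1366.9$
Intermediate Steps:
$N{\left(b \right)} = \sqrt{24 + b}$
$- 308 N{\left(\frac{17}{-5} - \frac{19}{21} \right)} = - 308 \sqrt{24 + \left(\frac{17}{-5} - \frac{19}{21}\right)} = - 308 \sqrt{24 + \left(17 \left(- \frac{1}{5}\right) - \frac{19}{21}\right)} = - 308 \sqrt{24 - \frac{452}{105}} = - 308 \sqrt{\frac{2068}{105}} = - 308 \frac{2 \sqrt{54285}}{105} = - \frac{88 \sqrt{54285}}{15}$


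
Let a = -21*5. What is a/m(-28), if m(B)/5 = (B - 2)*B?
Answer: -1/40 ≈ -0.025000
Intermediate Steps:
a = -105
m(B) = 5*B*(-2 + B) (m(B) = 5*((B - 2)*B) = 5*((-2 + B)*B) = 5*(B*(-2 + B)) = 5*B*(-2 + B))
a/m(-28) = -105*(-1/(140*(-2 - 28))) = -105/(5*(-28)*(-30)) = -105/4200 = -105*1/4200 = -1/40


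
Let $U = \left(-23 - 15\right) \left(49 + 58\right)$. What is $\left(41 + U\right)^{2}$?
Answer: $16200625$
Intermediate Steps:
$U = -4066$ ($U = \left(-38\right) 107 = -4066$)
$\left(41 + U\right)^{2} = \left(41 - 4066\right)^{2} = \left(-4025\right)^{2} = 16200625$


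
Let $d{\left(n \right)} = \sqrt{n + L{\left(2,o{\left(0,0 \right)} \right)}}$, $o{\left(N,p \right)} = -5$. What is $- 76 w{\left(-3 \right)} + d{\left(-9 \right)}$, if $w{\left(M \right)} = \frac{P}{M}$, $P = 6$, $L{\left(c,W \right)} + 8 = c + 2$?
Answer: $152 + i \sqrt{13} \approx 152.0 + 3.6056 i$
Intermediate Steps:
$L{\left(c,W \right)} = -6 + c$ ($L{\left(c,W \right)} = -8 + \left(c + 2\right) = -8 + \left(2 + c\right) = -6 + c$)
$w{\left(M \right)} = \frac{6}{M}$
$d{\left(n \right)} = \sqrt{-4 + n}$ ($d{\left(n \right)} = \sqrt{n + \left(-6 + 2\right)} = \sqrt{n - 4} = \sqrt{-4 + n}$)
$- 76 w{\left(-3 \right)} + d{\left(-9 \right)} = - 76 \frac{6}{-3} + \sqrt{-4 - 9} = - 76 \cdot 6 \left(- \frac{1}{3}\right) + \sqrt{-13} = \left(-76\right) \left(-2\right) + i \sqrt{13} = 152 + i \sqrt{13}$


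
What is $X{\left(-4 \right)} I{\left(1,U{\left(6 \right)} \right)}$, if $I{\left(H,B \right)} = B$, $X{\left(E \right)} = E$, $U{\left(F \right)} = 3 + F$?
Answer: $-36$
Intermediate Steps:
$X{\left(-4 \right)} I{\left(1,U{\left(6 \right)} \right)} = - 4 \left(3 + 6\right) = \left(-4\right) 9 = -36$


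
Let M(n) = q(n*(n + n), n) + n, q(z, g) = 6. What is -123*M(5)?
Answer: -1353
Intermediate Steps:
M(n) = 6 + n
-123*M(5) = -123*(6 + 5) = -123*11 = -1353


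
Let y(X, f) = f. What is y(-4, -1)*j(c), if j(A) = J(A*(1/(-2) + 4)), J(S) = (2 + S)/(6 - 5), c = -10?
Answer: 33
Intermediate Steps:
J(S) = 2 + S (J(S) = (2 + S)/1 = (2 + S)*1 = 2 + S)
j(A) = 2 + 7*A/2 (j(A) = 2 + A*(1/(-2) + 4) = 2 + A*(-½ + 4) = 2 + A*(7/2) = 2 + 7*A/2)
y(-4, -1)*j(c) = -(2 + (7/2)*(-10)) = -(2 - 35) = -1*(-33) = 33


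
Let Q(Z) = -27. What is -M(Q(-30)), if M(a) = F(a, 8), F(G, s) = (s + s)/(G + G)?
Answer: 8/27 ≈ 0.29630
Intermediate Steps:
F(G, s) = s/G (F(G, s) = (2*s)/((2*G)) = (2*s)*(1/(2*G)) = s/G)
M(a) = 8/a
-M(Q(-30)) = -8/(-27) = -8*(-1)/27 = -1*(-8/27) = 8/27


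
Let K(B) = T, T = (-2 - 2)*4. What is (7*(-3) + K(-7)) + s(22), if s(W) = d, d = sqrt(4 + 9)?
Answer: -37 + sqrt(13) ≈ -33.394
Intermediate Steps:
d = sqrt(13) ≈ 3.6056
s(W) = sqrt(13)
T = -16 (T = -4*4 = -16)
K(B) = -16
(7*(-3) + K(-7)) + s(22) = (7*(-3) - 16) + sqrt(13) = (-21 - 16) + sqrt(13) = -37 + sqrt(13)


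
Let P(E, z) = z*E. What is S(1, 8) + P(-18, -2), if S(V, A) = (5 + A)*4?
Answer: 88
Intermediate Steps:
S(V, A) = 20 + 4*A
P(E, z) = E*z
S(1, 8) + P(-18, -2) = (20 + 4*8) - 18*(-2) = (20 + 32) + 36 = 52 + 36 = 88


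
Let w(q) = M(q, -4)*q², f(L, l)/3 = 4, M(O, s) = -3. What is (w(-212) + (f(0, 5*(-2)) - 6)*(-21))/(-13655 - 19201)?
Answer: 22493/5476 ≈ 4.1076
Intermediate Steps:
f(L, l) = 12 (f(L, l) = 3*4 = 12)
w(q) = -3*q²
(w(-212) + (f(0, 5*(-2)) - 6)*(-21))/(-13655 - 19201) = (-3*(-212)² + (12 - 6)*(-21))/(-13655 - 19201) = (-3*44944 + 6*(-21))/(-32856) = (-134832 - 126)*(-1/32856) = -134958*(-1/32856) = 22493/5476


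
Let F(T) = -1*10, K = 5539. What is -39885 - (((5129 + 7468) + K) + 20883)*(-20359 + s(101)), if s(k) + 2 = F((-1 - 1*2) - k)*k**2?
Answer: 4774754164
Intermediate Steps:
F(T) = -10
s(k) = -2 - 10*k**2
-39885 - (((5129 + 7468) + K) + 20883)*(-20359 + s(101)) = -39885 - (((5129 + 7468) + 5539) + 20883)*(-20359 + (-2 - 10*101**2)) = -39885 - ((12597 + 5539) + 20883)*(-20359 + (-2 - 10*10201)) = -39885 - (18136 + 20883)*(-20359 + (-2 - 102010)) = -39885 - 39019*(-20359 - 102012) = -39885 - 39019*(-122371) = -39885 - 1*(-4774794049) = -39885 + 4774794049 = 4774754164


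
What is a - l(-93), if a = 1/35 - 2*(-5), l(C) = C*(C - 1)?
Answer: -305619/35 ≈ -8732.0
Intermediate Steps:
l(C) = C*(-1 + C)
a = 351/35 (a = 1/35 + 10 = 351/35 ≈ 10.029)
a - l(-93) = 351/35 - (-93)*(-1 - 93) = 351/35 - (-93)*(-94) = 351/35 - 1*8742 = 351/35 - 8742 = -305619/35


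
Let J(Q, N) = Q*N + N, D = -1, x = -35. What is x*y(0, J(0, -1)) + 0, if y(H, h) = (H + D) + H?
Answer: 35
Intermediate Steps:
J(Q, N) = N + N*Q (J(Q, N) = N*Q + N = N + N*Q)
y(H, h) = -1 + 2*H (y(H, h) = (H - 1) + H = (-1 + H) + H = -1 + 2*H)
x*y(0, J(0, -1)) + 0 = -35*(-1 + 2*0) + 0 = -35*(-1 + 0) + 0 = -35*(-1) + 0 = 35 + 0 = 35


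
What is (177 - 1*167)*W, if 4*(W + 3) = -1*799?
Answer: -4055/2 ≈ -2027.5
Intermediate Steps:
W = -811/4 (W = -3 + (-1*799)/4 = -3 + (¼)*(-799) = -3 - 799/4 = -811/4 ≈ -202.75)
(177 - 1*167)*W = (177 - 1*167)*(-811/4) = (177 - 167)*(-811/4) = 10*(-811/4) = -4055/2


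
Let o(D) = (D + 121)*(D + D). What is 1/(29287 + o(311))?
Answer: 1/297991 ≈ 3.3558e-6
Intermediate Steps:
o(D) = 2*D*(121 + D) (o(D) = (121 + D)*(2*D) = 2*D*(121 + D))
1/(29287 + o(311)) = 1/(29287 + 2*311*(121 + 311)) = 1/(29287 + 2*311*432) = 1/(29287 + 268704) = 1/297991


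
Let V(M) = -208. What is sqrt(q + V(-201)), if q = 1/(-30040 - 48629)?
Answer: I*sqrt(143030320373)/26223 ≈ 14.422*I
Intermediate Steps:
q = -1/78669 (q = 1/(-78669) = -1/78669 ≈ -1.2711e-5)
sqrt(q + V(-201)) = sqrt(-1/78669 - 208) = sqrt(-16363153/78669) = I*sqrt(143030320373)/26223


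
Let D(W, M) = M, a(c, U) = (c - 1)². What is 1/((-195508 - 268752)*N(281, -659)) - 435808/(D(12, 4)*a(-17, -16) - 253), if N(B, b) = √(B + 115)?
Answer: -435808/1043 - √11/30641160 ≈ -417.84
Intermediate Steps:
a(c, U) = (-1 + c)²
N(B, b) = √(115 + B)
1/((-195508 - 268752)*N(281, -659)) - 435808/(D(12, 4)*a(-17, -16) - 253) = 1/((-195508 - 268752)*(√(115 + 281))) - 435808/(4*(-1 - 17)² - 253) = 1/((-464260)*(√396)) - 435808/(4*(-18)² - 253) = -√11/66/464260 - 435808/(4*324 - 253) = -√11/30641160 - 435808/(1296 - 253) = -√11/30641160 - 435808/1043 = -435808/1043 - √11/30641160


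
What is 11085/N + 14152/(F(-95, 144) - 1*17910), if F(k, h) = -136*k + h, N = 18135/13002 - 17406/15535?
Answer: 602749183596718/14918791411 ≈ 40402.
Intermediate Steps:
N = 18471471/67328690 (N = 18135*(1/13002) - 17406*1/15535 = 6045/4334 - 17406/15535 = 18471471/67328690 ≈ 0.27435)
F(k, h) = h - 136*k
11085/N + 14152/(F(-95, 144) - 1*17910) = 11085/(18471471/67328690) + 14152/((144 - 136*(-95)) - 1*17910) = 11085*(67328690/18471471) + 14152/((144 + 12920) - 17910) = 248779509550/6157157 + 14152/(13064 - 17910) = 248779509550/6157157 + 14152/(-4846) = 248779509550/6157157 + 14152*(-1/4846) = 248779509550/6157157 - 7076/2423 = 602749183596718/14918791411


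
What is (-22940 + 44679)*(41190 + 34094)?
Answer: 1636598876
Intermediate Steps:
(-22940 + 44679)*(41190 + 34094) = 21739*75284 = 1636598876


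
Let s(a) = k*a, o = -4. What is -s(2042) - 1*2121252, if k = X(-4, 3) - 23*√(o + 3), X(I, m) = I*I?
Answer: -2153924 + 46966*I ≈ -2.1539e+6 + 46966.0*I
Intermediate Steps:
X(I, m) = I²
k = 16 - 23*I (k = (-4)² - 23*√(-4 + 3) = 16 - 23*I ≈ 16.0 - 23.0*I)
s(a) = a*(16 - 23*I) (s(a) = (16 - 23*I)*a = a*(16 - 23*I))
-s(2042) - 1*2121252 = -2042*(16 - 23*I) - 1*2121252 = -(32672 - 46966*I) - 2121252 = (-32672 + 46966*I) - 2121252 = -2153924 + 46966*I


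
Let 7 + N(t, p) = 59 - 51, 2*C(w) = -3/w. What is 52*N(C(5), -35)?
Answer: 52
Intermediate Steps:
C(w) = -3/(2*w) (C(w) = (-3/w)/2 = -3/(2*w))
N(t, p) = 1 (N(t, p) = -7 + (59 - 51) = -7 + 8 = 1)
52*N(C(5), -35) = 52*1 = 52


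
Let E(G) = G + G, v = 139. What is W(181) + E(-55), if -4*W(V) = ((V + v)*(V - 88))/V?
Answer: -27350/181 ≈ -151.10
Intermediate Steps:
E(G) = 2*G
W(V) = -(-88 + V)*(139 + V)/(4*V) (W(V) = -(V + 139)*(V - 88)/(4*V) = -(139 + V)*(-88 + V)/(4*V) = -(-88 + V)*(139 + V)/(4*V))
W(181) + E(-55) = (¼)*(12232 - 1*181*(51 + 181))/181 + 2*(-55) = (¼)*(1/181)*(12232 - 1*181*232) - 110 = (¼)*(1/181)*(12232 - 41992) - 110 = (¼)*(1/181)*(-29760) - 110 = -7440/181 - 110 = -27350/181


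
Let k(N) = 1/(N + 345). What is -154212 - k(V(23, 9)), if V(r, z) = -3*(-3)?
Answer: -54591049/354 ≈ -1.5421e+5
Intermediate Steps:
V(r, z) = 9
k(N) = 1/(345 + N)
-154212 - k(V(23, 9)) = -154212 - 1/(345 + 9) = -154212 - 1/354 = -54591049/354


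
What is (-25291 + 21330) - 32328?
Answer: -36289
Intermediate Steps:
(-25291 + 21330) - 32328 = -3961 - 32328 = -36289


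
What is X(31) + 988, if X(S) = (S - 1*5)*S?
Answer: 1794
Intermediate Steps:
X(S) = S*(-5 + S) (X(S) = (S - 5)*S = (-5 + S)*S = S*(-5 + S))
X(31) + 988 = 31*(-5 + 31) + 988 = 31*26 + 988 = 806 + 988 = 1794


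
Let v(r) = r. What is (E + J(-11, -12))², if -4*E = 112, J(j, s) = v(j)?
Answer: 1521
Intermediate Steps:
J(j, s) = j
E = -28 (E = -¼*112 = -28)
(E + J(-11, -12))² = (-28 - 11)² = (-39)² = 1521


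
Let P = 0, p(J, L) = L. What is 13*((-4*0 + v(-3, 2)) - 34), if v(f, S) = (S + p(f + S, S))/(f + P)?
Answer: -1378/3 ≈ -459.33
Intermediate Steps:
v(f, S) = 2*S/f (v(f, S) = (S + S)/(f + 0) = (2*S)/f = 2*S/f)
13*((-4*0 + v(-3, 2)) - 34) = 13*((-4*0 + 2*2/(-3)) - 34) = 13*((0 + 2*2*(-⅓)) - 34) = 13*((0 - 4/3) - 34) = 13*(-4/3 - 34) = 13*(-106/3) = -1378/3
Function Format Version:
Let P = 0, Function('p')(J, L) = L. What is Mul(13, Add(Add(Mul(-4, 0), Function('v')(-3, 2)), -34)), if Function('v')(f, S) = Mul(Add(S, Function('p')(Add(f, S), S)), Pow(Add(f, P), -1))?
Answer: Rational(-1378, 3) ≈ -459.33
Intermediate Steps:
Function('v')(f, S) = Mul(2, S, Pow(f, -1)) (Function('v')(f, S) = Mul(Add(S, S), Pow(Add(f, 0), -1)) = Mul(Mul(2, S), Pow(f, -1)) = Mul(2, S, Pow(f, -1)))
Mul(13, Add(Add(Mul(-4, 0), Function('v')(-3, 2)), -34)) = Mul(13, Add(Add(Mul(-4, 0), Mul(2, 2, Pow(-3, -1))), -34)) = Mul(13, Add(Add(0, Mul(2, 2, Rational(-1, 3))), -34)) = Mul(13, Add(Add(0, Rational(-4, 3)), -34)) = Mul(13, Add(Rational(-4, 3), -34)) = Mul(13, Rational(-106, 3)) = Rational(-1378, 3)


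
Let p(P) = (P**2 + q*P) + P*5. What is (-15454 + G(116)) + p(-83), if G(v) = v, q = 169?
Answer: -22891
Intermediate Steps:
p(P) = P**2 + 174*P (p(P) = (P**2 + 169*P) + P*5 = (P**2 + 169*P) + 5*P = P**2 + 174*P)
(-15454 + G(116)) + p(-83) = (-15454 + 116) - 83*(174 - 83) = -15338 - 83*91 = -15338 - 7553 = -22891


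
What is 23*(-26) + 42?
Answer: -556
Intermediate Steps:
23*(-26) + 42 = -598 + 42 = -556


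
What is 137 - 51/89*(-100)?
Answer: 17293/89 ≈ 194.30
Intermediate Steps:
137 - 51/89*(-100) = 137 + 5100/89 = 17293/89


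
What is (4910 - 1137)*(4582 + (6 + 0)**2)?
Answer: 17423714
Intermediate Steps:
(4910 - 1137)*(4582 + (6 + 0)**2) = 3773*(4582 + 6**2) = 3773*(4582 + 36) = 3773*4618 = 17423714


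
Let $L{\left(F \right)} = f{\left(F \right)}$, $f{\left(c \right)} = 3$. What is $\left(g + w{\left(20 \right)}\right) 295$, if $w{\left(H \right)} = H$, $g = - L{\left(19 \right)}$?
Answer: $5015$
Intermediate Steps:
$L{\left(F \right)} = 3$
$g = -3$ ($g = \left(-1\right) 3 = -3$)
$\left(g + w{\left(20 \right)}\right) 295 = \left(-3 + 20\right) 295 = 17 \cdot 295 = 5015$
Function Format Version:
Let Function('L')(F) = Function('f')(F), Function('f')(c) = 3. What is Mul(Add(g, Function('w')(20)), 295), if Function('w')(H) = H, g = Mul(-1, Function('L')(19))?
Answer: 5015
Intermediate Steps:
Function('L')(F) = 3
g = -3 (g = Mul(-1, 3) = -3)
Mul(Add(g, Function('w')(20)), 295) = Mul(Add(-3, 20), 295) = Mul(17, 295) = 5015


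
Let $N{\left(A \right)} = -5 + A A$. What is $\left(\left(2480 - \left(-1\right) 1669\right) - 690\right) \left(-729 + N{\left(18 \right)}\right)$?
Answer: $-1418190$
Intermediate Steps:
$N{\left(A \right)} = -5 + A^{2}$
$\left(\left(2480 - \left(-1\right) 1669\right) - 690\right) \left(-729 + N{\left(18 \right)}\right) = \left(\left(2480 - \left(-1\right) 1669\right) - 690\right) \left(-729 - \left(5 - 18^{2}\right)\right) = \left(\left(2480 - -1669\right) - 690\right) \left(-729 + \left(-5 + 324\right)\right) = \left(\left(2480 + 1669\right) - 690\right) \left(-729 + 319\right) = \left(4149 - 690\right) \left(-410\right) = 3459 \left(-410\right) = -1418190$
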